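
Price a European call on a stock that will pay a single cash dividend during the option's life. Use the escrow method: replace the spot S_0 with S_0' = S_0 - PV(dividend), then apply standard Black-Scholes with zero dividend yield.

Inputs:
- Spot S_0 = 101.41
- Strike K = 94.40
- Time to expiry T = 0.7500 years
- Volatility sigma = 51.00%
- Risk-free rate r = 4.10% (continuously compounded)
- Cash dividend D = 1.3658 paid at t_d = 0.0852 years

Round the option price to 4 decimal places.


Answer: Price = 21.3290

Derivation:
PV(D) = D * exp(-r * t_d) = 1.3658 * 0.99651289 = 1.36103731
S_0' = S_0 - PV(D) = 101.4100 - 1.36103731 = 100.04896269
d1 = (ln(S_0'/K) + (r + sigma^2/2)*T) / (sigma*sqrt(T)) = 0.42204558
d2 = d1 - sigma*sqrt(T) = -0.01962737
exp(-rT) = 0.96971797
N(d1) = 0.66350413; N(d2) = 0.49217031
C = S_0' * N(d1) - K * exp(-rT) * N(d2) = 100.04896269 * 0.66350413 - 94.4000 * 0.96971797 * 0.49217031 = 21.3290


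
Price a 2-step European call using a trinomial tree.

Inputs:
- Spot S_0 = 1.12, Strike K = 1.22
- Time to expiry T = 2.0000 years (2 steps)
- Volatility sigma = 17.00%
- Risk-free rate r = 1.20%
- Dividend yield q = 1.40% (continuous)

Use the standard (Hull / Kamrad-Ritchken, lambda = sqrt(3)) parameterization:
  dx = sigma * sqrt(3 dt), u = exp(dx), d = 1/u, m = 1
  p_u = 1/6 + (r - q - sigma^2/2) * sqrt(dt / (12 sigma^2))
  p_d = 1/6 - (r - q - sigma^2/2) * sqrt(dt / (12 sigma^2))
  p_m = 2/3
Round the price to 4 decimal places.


dt = T/N = 1.000000; dx = sigma*sqrt(3*dt) = 0.294449
u = exp(dx) = 1.342386; d = 1/u = 0.744942
p_u = 0.138733, p_m = 0.666667, p_d = 0.194600
Discount per step: exp(-r*dt) = 0.988072
Stock lattice S(k, j) with j the centered position index:
  k=0: S(0,+0) = 1.1200
  k=1: S(1,-1) = 0.8343; S(1,+0) = 1.1200; S(1,+1) = 1.5035
  k=2: S(2,-2) = 0.6215; S(2,-1) = 0.8343; S(2,+0) = 1.1200; S(2,+1) = 1.5035; S(2,+2) = 2.0182
Terminal payoffs V(N, j) = max(S_T - K, 0):
  V(2,-2) = 0.000000; V(2,-1) = 0.000000; V(2,+0) = 0.000000; V(2,+1) = 0.283472; V(2,+2) = 0.798240
Backward induction: V(k, j) = exp(-r*dt) * [p_u * V(k+1, j+1) + p_m * V(k+1, j) + p_d * V(k+1, j-1)]
  V(1,-1) = exp(-r*dt) * [p_u*0.000000 + p_m*0.000000 + p_d*0.000000] = 0.000000
  V(1,+0) = exp(-r*dt) * [p_u*0.283472 + p_m*0.000000 + p_d*0.000000] = 0.038858
  V(1,+1) = exp(-r*dt) * [p_u*0.798240 + p_m*0.283472 + p_d*0.000000] = 0.296149
  V(0,+0) = exp(-r*dt) * [p_u*0.296149 + p_m*0.038858 + p_d*0.000000] = 0.066192

Answer: Price = V(0,0) = 0.0662


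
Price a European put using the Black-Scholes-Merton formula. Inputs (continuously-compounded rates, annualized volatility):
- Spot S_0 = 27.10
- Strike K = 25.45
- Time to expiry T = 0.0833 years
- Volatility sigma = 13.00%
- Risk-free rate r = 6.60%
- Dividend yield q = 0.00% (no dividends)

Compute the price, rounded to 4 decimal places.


Answer: Price = 0.0133

Derivation:
d1 = (ln(S/K) + (r - q + 0.5*sigma^2) * T) / (sigma * sqrt(T)) = 1.83953063
d2 = d1 - sigma * sqrt(T) = 1.80201037
exp(-rT) = 0.99451729; exp(-qT) = 1.00000000
P = K * exp(-rT) * N(-d2) - S_0 * exp(-qT) * N(-d1)
N(-d1) = 0.03291859; N(-d2) = 0.03577189
P = 25.4500 * 0.99451729 * 0.03577189 - 27.1000 * 1.00000000 * 0.03291859 = 0.0133


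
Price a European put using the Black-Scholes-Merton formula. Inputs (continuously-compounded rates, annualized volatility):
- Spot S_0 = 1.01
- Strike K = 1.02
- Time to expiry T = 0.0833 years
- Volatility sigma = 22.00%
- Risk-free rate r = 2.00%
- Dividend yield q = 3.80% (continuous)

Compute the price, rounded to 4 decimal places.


d1 = (ln(S/K) + (r - q + 0.5*sigma^2) * T) / (sigma * sqrt(T)) = -0.14703071
d2 = d1 - sigma * sqrt(T) = -0.21052654
exp(-rT) = 0.99833539; exp(-qT) = 0.99683960
P = K * exp(-rT) * N(-d2) - S_0 * exp(-qT) * N(-d1)
N(-d1) = 0.55844611; N(-d2) = 0.58337163
P = 1.0200 * 0.99833539 * 0.58337163 - 1.0100 * 0.99683960 * 0.55844611 = 0.0318

Answer: Price = 0.0318


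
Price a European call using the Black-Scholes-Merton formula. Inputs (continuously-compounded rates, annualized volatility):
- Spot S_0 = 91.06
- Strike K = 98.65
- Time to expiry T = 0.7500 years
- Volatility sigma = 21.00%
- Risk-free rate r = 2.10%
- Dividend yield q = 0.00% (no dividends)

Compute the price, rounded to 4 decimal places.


Answer: Price = 4.2130

Derivation:
d1 = (ln(S/K) + (r - q + 0.5*sigma^2) * T) / (sigma * sqrt(T)) = -0.26267844
d2 = d1 - sigma * sqrt(T) = -0.44454378
exp(-rT) = 0.98437338; exp(-qT) = 1.00000000
C = S_0 * exp(-qT) * N(d1) - K * exp(-rT) * N(d2)
N(d1) = 0.39639922; N(d2) = 0.32832474
C = 91.0600 * 1.00000000 * 0.39639922 - 98.6500 * 0.98437338 * 0.32832474 = 4.2130


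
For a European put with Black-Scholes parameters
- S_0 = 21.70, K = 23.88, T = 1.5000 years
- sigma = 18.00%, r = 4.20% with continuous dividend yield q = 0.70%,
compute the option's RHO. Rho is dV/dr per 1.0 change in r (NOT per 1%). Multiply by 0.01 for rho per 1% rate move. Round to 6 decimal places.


Answer: Rho = -20.863151

Derivation:
d1 = -0.0858638146; d2 = -0.3063178914
phi(d1) = 0.3974743678; exp(-qT) = 0.9895549326; exp(-rT) = 0.9389434737
N(-d2) = 0.6203186909
Rho = -K*T*exp(-rT)*N(-d2) = -23.8800 * 1.5000 * 0.9389434737 * 0.6203186909 = -20.863151


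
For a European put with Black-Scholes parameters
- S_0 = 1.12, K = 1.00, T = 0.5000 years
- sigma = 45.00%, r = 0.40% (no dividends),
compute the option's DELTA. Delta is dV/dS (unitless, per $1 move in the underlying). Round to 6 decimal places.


d1 = 0.5215421166; d2 = 0.2033440651
phi(d1) = 0.3482127544; exp(-qT) = 1.0000000000; exp(-rT) = 0.9980019987
N(-d1) = 0.3009945871
Delta = -exp(-qT) * N(-d1) = -1.0000000000 * 0.3009945871 = -0.300995

Answer: Delta = -0.300995


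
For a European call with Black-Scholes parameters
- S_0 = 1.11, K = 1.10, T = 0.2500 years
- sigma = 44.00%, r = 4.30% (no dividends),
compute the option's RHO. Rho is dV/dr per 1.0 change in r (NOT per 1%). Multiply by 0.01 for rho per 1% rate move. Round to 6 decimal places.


Answer: Rho = 0.133859

Derivation:
d1 = 0.1999992524; d2 = -0.0200007476
phi(d1) = 0.3910427524; exp(-qT) = 1.0000000000; exp(-rT) = 0.9893075748
N(d2) = 0.4920213881
Rho = K*T*exp(-rT)*N(d2) = 1.1000 * 0.2500 * 0.9893075748 * 0.4920213881 = 0.133859


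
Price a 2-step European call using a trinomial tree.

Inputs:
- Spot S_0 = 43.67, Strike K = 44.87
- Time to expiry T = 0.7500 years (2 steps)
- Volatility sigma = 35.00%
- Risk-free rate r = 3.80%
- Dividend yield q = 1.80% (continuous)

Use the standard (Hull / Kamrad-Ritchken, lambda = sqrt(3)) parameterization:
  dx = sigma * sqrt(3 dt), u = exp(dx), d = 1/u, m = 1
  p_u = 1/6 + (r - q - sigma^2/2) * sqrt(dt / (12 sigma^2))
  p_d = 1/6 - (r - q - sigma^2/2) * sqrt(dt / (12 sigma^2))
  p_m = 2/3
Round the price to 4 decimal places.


dt = T/N = 0.375000; dx = sigma*sqrt(3*dt) = 0.371231
u = exp(dx) = 1.449518; d = 1/u = 0.689885
p_u = 0.145832, p_m = 0.666667, p_d = 0.187501
Discount per step: exp(-r*dt) = 0.985851
Stock lattice S(k, j) with j the centered position index:
  k=0: S(0,+0) = 43.6700
  k=1: S(1,-1) = 30.1273; S(1,+0) = 43.6700; S(1,+1) = 63.3004
  k=2: S(2,-2) = 20.7843; S(2,-1) = 30.1273; S(2,+0) = 43.6700; S(2,+1) = 63.3004; S(2,+2) = 91.7551
Terminal payoffs V(N, j) = max(S_T - K, 0):
  V(2,-2) = 0.000000; V(2,-1) = 0.000000; V(2,+0) = 0.000000; V(2,+1) = 18.430449; V(2,+2) = 46.885138
Backward induction: V(k, j) = exp(-r*dt) * [p_u * V(k+1, j+1) + p_m * V(k+1, j) + p_d * V(k+1, j-1)]
  V(1,-1) = exp(-r*dt) * [p_u*0.000000 + p_m*0.000000 + p_d*0.000000] = 0.000000
  V(1,+0) = exp(-r*dt) * [p_u*18.430449 + p_m*0.000000 + p_d*0.000000] = 2.649725
  V(1,+1) = exp(-r*dt) * [p_u*46.885138 + p_m*18.430449 + p_d*0.000000] = 18.853743
  V(0,+0) = exp(-r*dt) * [p_u*18.853743 + p_m*2.649725 + p_d*0.000000] = 4.452072

Answer: Price = V(0,0) = 4.4521


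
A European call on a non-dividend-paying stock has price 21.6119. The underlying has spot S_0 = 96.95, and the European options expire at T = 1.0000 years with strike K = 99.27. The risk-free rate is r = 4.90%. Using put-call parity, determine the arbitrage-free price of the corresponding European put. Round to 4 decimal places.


Put-call parity: C - P = S_0 * exp(-qT) - K * exp(-rT).
S_0 * exp(-qT) = 96.9500 * 1.00000000 = 96.95000000
K * exp(-rT) = 99.2700 * 0.95218113 = 94.52302075
P = C - S*exp(-qT) + K*exp(-rT)
P = 21.6119 - 96.95000000 + 94.52302075 = 19.1849

Answer: Put price = 19.1849


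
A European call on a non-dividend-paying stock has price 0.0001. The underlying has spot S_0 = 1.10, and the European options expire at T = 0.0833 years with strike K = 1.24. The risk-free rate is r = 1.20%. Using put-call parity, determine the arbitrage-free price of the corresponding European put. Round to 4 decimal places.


Answer: Put price = 0.1389

Derivation:
Put-call parity: C - P = S_0 * exp(-qT) - K * exp(-rT).
S_0 * exp(-qT) = 1.1000 * 1.00000000 = 1.10000000
K * exp(-rT) = 1.2400 * 0.99900090 = 1.23876112
P = C - S*exp(-qT) + K*exp(-rT)
P = 0.0001 - 1.10000000 + 1.23876112 = 0.1389


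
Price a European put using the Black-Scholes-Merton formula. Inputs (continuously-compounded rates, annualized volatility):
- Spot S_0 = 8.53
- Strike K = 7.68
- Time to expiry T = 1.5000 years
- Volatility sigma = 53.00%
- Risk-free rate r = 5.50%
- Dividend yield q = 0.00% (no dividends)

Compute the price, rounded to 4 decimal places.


d1 = (ln(S/K) + (r - q + 0.5*sigma^2) * T) / (sigma * sqrt(T)) = 0.61336581
d2 = d1 - sigma * sqrt(T) = -0.03574897
exp(-rT) = 0.92081144; exp(-qT) = 1.00000000
P = K * exp(-rT) * N(-d2) - S_0 * exp(-qT) * N(-d1)
N(-d1) = 0.26981724; N(-d2) = 0.51425874
P = 7.6800 * 0.92081144 * 0.51425874 - 8.5300 * 1.00000000 * 0.26981724 = 1.3352

Answer: Price = 1.3352


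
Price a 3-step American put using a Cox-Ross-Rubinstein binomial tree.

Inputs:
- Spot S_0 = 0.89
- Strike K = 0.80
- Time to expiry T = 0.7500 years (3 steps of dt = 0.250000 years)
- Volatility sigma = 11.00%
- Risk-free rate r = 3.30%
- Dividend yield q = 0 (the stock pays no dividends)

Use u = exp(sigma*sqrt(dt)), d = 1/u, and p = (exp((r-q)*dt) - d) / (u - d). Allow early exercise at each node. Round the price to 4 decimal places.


Answer: Price = V(0,0) = 0.0037

Derivation:
dt = T/N = 0.250000
u = exp(sigma*sqrt(dt)) = 1.056541; d = 1/u = 0.946485
p = (exp((r-q)*dt) - d) / (u - d) = 0.561526
Discount per step: exp(-r*dt) = 0.991784
Stock lattice S(k, i) with i counting down-moves:
  k=0: S(0,0) = 0.8900
  k=1: S(1,0) = 0.9403; S(1,1) = 0.8424
  k=2: S(2,0) = 0.9935; S(2,1) = 0.8900; S(2,2) = 0.7973
  k=3: S(3,0) = 1.0497; S(3,1) = 0.9403; S(3,2) = 0.8424; S(3,3) = 0.7546
Terminal payoffs V(N, i) = max(K - S_T, 0):
  V(3,0) = 0.000000; V(3,1) = 0.000000; V(3,2) = 0.000000; V(3,3) = 0.045375
Backward induction: V(k, i) = exp(-r*dt) * [p * V(k+1, i) + (1-p) * V(k+1, i+1)]; then take max(V_cont, immediate exercise) for American.
  V(2,0) = exp(-r*dt) * [p*0.000000 + (1-p)*0.000000] = 0.000000; exercise = 0.000000; V(2,0) = max -> 0.000000
  V(2,1) = exp(-r*dt) * [p*0.000000 + (1-p)*0.000000] = 0.000000; exercise = 0.000000; V(2,1) = max -> 0.000000
  V(2,2) = exp(-r*dt) * [p*0.000000 + (1-p)*0.045375] = 0.019732; exercise = 0.002708; V(2,2) = max -> 0.019732
  V(1,0) = exp(-r*dt) * [p*0.000000 + (1-p)*0.000000] = 0.000000; exercise = 0.000000; V(1,0) = max -> 0.000000
  V(1,1) = exp(-r*dt) * [p*0.000000 + (1-p)*0.019732] = 0.008581; exercise = 0.000000; V(1,1) = max -> 0.008581
  V(0,0) = exp(-r*dt) * [p*0.000000 + (1-p)*0.008581] = 0.003732; exercise = 0.000000; V(0,0) = max -> 0.003732


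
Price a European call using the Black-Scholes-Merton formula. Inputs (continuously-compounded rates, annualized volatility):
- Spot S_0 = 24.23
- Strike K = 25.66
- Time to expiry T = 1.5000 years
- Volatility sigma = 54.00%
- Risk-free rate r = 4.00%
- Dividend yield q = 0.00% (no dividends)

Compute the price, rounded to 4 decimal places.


d1 = (ln(S/K) + (r - q + 0.5*sigma^2) * T) / (sigma * sqrt(T)) = 0.33470036
d2 = d1 - sigma * sqrt(T) = -0.32666187
exp(-rT) = 0.94176453; exp(-qT) = 1.00000000
C = S_0 * exp(-qT) * N(d1) - K * exp(-rT) * N(d2)
N(d1) = 0.63107443; N(d2) = 0.37196182
C = 24.2300 * 1.00000000 * 0.63107443 - 25.6600 * 0.94176453 * 0.37196182 = 6.3022

Answer: Price = 6.3022


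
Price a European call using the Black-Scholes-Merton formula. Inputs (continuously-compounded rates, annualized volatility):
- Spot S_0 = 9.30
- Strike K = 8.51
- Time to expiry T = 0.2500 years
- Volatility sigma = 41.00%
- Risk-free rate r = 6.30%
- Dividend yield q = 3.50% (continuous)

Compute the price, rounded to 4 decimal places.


d1 = (ln(S/K) + (r - q + 0.5*sigma^2) * T) / (sigma * sqrt(T)) = 0.56968272
d2 = d1 - sigma * sqrt(T) = 0.36468272
exp(-rT) = 0.98437338; exp(-qT) = 0.99128817
C = S_0 * exp(-qT) * N(d1) - K * exp(-rT) * N(d2)
N(d1) = 0.71555354; N(d2) = 0.64232587
C = 9.3000 * 0.99128817 * 0.71555354 - 8.5100 * 0.98437338 * 0.64232587 = 1.2159

Answer: Price = 1.2159


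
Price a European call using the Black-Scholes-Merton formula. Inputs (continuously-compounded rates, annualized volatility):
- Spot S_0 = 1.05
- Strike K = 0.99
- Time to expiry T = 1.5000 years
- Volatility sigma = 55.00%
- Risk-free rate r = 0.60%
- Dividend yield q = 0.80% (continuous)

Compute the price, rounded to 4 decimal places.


Answer: Price = 0.2952

Derivation:
d1 = (ln(S/K) + (r - q + 0.5*sigma^2) * T) / (sigma * sqrt(T)) = 0.41970225
d2 = d1 - sigma * sqrt(T) = -0.25390743
exp(-rT) = 0.99104038; exp(-qT) = 0.98807171
C = S_0 * exp(-qT) * N(d1) - K * exp(-rT) * N(d2)
N(d1) = 0.66264851; N(d2) = 0.39978354
C = 1.0500 * 0.98807171 * 0.66264851 - 0.9900 * 0.99104038 * 0.39978354 = 0.2952


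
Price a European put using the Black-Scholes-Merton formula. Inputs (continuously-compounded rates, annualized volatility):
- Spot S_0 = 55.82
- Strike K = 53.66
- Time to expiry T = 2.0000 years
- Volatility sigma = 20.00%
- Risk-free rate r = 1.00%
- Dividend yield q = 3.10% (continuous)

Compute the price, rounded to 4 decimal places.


Answer: Price = 5.9746

Derivation:
d1 = (ln(S/K) + (r - q + 0.5*sigma^2) * T) / (sigma * sqrt(T)) = 0.13245660
d2 = d1 - sigma * sqrt(T) = -0.15038612
exp(-rT) = 0.98019867; exp(-qT) = 0.93988289
P = K * exp(-rT) * N(-d2) - S_0 * exp(-qT) * N(-d1)
N(-d1) = 0.44731158; N(-d2) = 0.55977000
P = 53.6600 * 0.98019867 * 0.55977000 - 55.8200 * 0.93988289 * 0.44731158 = 5.9746


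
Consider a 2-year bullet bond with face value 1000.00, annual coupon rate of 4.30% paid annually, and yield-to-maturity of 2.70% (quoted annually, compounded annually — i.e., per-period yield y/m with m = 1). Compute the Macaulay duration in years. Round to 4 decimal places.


Answer: Macaulay duration = 1.9594 years

Derivation:
Coupon per period c = face * coupon_rate / m = 43.000000
Periods per year m = 1; per-period yield y/m = 0.027000
Number of cashflows N = 2
Cashflows (t years, CF_t, discount factor 1/(1+y/m)^(m*t), PV):
  t = 1.0000: CF_t = 43.000000, DF = 0.973710, PV = 41.869523
  t = 2.0000: CF_t = 1043.000000, DF = 0.948111, PV = 988.879608
Price P = sum_t PV_t = 1030.749131
Macaulay numerator sum_t t * PV_t:
  t * PV_t at t = 1.0000: 41.869523
  t * PV_t at t = 2.0000: 1977.759216
Macaulay duration D = (sum_t t * PV_t) / P = 2019.628739 / 1030.749131 = 1.959380


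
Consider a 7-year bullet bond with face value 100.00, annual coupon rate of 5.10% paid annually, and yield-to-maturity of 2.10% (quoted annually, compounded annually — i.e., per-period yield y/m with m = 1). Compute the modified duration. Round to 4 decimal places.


Answer: Modified duration = 6.0240

Derivation:
Coupon per period c = face * coupon_rate / m = 5.100000
Periods per year m = 1; per-period yield y/m = 0.021000
Number of cashflows N = 7
Cashflows (t years, CF_t, discount factor 1/(1+y/m)^(m*t), PV):
  t = 1.0000: CF_t = 5.100000, DF = 0.979432, PV = 4.995103
  t = 2.0000: CF_t = 5.100000, DF = 0.959287, PV = 4.892363
  t = 3.0000: CF_t = 5.100000, DF = 0.939556, PV = 4.791737
  t = 4.0000: CF_t = 5.100000, DF = 0.920231, PV = 4.693180
  t = 5.0000: CF_t = 5.100000, DF = 0.901304, PV = 4.596650
  t = 6.0000: CF_t = 5.100000, DF = 0.882766, PV = 4.502106
  t = 7.0000: CF_t = 105.100000, DF = 0.864609, PV = 90.870417
Price P = sum_t PV_t = 119.341556
First compute Macaulay numerator sum_t t * PV_t:
  t * PV_t at t = 1.0000: 4.995103
  t * PV_t at t = 2.0000: 9.784726
  t * PV_t at t = 3.0000: 14.375210
  t * PV_t at t = 4.0000: 18.772720
  t * PV_t at t = 5.0000: 22.983252
  t * PV_t at t = 6.0000: 27.012636
  t * PV_t at t = 7.0000: 636.092920
Macaulay duration D = 734.016567 / 119.341556 = 6.150553
Modified duration = D / (1 + y/m) = 6.150553 / (1 + 0.021000) = 6.024048


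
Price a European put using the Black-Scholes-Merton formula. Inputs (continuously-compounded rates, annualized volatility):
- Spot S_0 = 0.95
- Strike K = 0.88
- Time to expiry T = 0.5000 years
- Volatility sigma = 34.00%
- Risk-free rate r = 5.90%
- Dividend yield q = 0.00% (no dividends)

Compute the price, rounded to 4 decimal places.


Answer: Price = 0.0467

Derivation:
d1 = (ln(S/K) + (r - q + 0.5*sigma^2) * T) / (sigma * sqrt(T)) = 0.56127673
d2 = d1 - sigma * sqrt(T) = 0.32086042
exp(-rT) = 0.97093088; exp(-qT) = 1.00000000
P = K * exp(-rT) * N(-d2) - S_0 * exp(-qT) * N(-d1)
N(-d1) = 0.28730445; N(-d2) = 0.37415808
P = 0.8800 * 0.97093088 * 0.37415808 - 0.9500 * 1.00000000 * 0.28730445 = 0.0467


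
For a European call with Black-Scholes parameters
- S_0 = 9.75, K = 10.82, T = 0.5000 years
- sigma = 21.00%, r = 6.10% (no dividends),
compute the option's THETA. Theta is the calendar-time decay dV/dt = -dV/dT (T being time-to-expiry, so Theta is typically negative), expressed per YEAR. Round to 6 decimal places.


Answer: Theta = -0.710485

Derivation:
d1 = -0.4215971879; d2 = -0.5700896120
phi(d1) = 0.3650172641; exp(-qT) = 1.0000000000; exp(-rT) = 0.9699604321
Theta = -S*exp(-qT)*phi(d1)*sigma/(2*sqrt(T)) - r*K*exp(-rT)*N(d2) + q*S*exp(-qT)*N(d1)
N(d1) = 0.3366595296; N(d2) = 0.2843084602; sqrt(T) = 0.7071067812
Term 1 = -9.7500 * 1.0000000000 * 0.3650172641 * 0.2100 / (2 * 0.7071067812) = -0.5284724091
Term 2 = -0.0610 * 10.8200 * 0.9699604321 * 0.2843084602 = -0.1820123669
Term 3 = 0 (no dividend yield, q = 0)
Theta = -0.5284724091 + (-0.1820123669) + (0.0000000000) = -0.710485


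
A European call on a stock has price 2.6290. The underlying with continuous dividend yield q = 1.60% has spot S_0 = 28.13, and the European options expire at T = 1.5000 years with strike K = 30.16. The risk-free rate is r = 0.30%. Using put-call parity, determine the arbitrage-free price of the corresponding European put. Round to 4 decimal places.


Put-call parity: C - P = S_0 * exp(-qT) - K * exp(-rT).
S_0 * exp(-qT) = 28.1300 * 0.97628571 = 27.46291702
K * exp(-rT) = 30.1600 * 0.99551011 = 30.02458491
P = C - S*exp(-qT) + K*exp(-rT)
P = 2.6290 - 27.46291702 + 30.02458491 = 5.1907

Answer: Put price = 5.1907


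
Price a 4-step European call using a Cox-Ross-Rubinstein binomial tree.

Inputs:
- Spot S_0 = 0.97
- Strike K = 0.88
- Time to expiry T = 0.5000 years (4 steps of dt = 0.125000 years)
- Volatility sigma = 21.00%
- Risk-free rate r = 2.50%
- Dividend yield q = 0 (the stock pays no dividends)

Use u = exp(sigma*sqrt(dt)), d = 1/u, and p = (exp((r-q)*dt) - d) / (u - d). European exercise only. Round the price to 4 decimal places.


Answer: Price = V(0,0) = 0.1213

Derivation:
dt = T/N = 0.125000
u = exp(sigma*sqrt(dt)) = 1.077072; d = 1/u = 0.928443
p = (exp((r-q)*dt) - d) / (u - d) = 0.502505
Discount per step: exp(-r*dt) = 0.996880
Stock lattice S(k, i) with i counting down-moves:
  k=0: S(0,0) = 0.9700
  k=1: S(1,0) = 1.0448; S(1,1) = 0.9006
  k=2: S(2,0) = 1.1253; S(2,1) = 0.9700; S(2,2) = 0.8361
  k=3: S(3,0) = 1.2120; S(3,1) = 1.0448; S(3,2) = 0.9006; S(3,3) = 0.7763
  k=4: S(4,0) = 1.3054; S(4,1) = 1.1253; S(4,2) = 0.9700; S(4,3) = 0.8361; S(4,4) = 0.7208
Terminal payoffs V(N, i) = max(S_T - K, 0):
  V(4,0) = 0.425421; V(4,1) = 0.245281; V(4,2) = 0.090000; V(4,3) = 0.000000; V(4,4) = 0.000000
Backward induction: V(k, i) = exp(-r*dt) * [p * V(k+1, i) + (1-p) * V(k+1, i+1)].
  V(3,0) = exp(-r*dt) * [p*0.425421 + (1-p)*0.245281] = 0.334755
  V(3,1) = exp(-r*dt) * [p*0.245281 + (1-p)*0.090000] = 0.167506
  V(3,2) = exp(-r*dt) * [p*0.090000 + (1-p)*0.000000] = 0.045084
  V(3,3) = exp(-r*dt) * [p*0.000000 + (1-p)*0.000000] = 0.000000
  V(2,0) = exp(-r*dt) * [p*0.334755 + (1-p)*0.167506] = 0.250764
  V(2,1) = exp(-r*dt) * [p*0.167506 + (1-p)*0.045084] = 0.106269
  V(2,2) = exp(-r*dt) * [p*0.045084 + (1-p)*0.000000] = 0.022584
  V(1,0) = exp(-r*dt) * [p*0.250764 + (1-p)*0.106269] = 0.178321
  V(1,1) = exp(-r*dt) * [p*0.106269 + (1-p)*0.022584] = 0.064435
  V(0,0) = exp(-r*dt) * [p*0.178321 + (1-p)*0.064435] = 0.121283


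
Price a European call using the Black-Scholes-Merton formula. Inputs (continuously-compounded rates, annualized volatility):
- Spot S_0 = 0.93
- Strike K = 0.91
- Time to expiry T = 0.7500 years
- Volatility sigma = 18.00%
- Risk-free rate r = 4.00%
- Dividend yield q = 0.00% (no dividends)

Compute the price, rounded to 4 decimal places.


Answer: Price = 0.0828

Derivation:
d1 = (ln(S/K) + (r - q + 0.5*sigma^2) * T) / (sigma * sqrt(T)) = 0.40985446
d2 = d1 - sigma * sqrt(T) = 0.25396988
exp(-rT) = 0.97044553; exp(-qT) = 1.00000000
C = S_0 * exp(-qT) * N(d1) - K * exp(-rT) * N(d2)
N(d1) = 0.65904364; N(d2) = 0.60024059
C = 0.9300 * 1.00000000 * 0.65904364 - 0.9100 * 0.97044553 * 0.60024059 = 0.0828


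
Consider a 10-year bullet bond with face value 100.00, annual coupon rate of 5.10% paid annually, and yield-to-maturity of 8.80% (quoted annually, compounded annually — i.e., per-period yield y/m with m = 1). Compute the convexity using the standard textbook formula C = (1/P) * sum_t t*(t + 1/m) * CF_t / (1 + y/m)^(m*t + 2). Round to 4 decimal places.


Coupon per period c = face * coupon_rate / m = 5.100000
Periods per year m = 1; per-period yield y/m = 0.088000
Number of cashflows N = 10
Cashflows (t years, CF_t, discount factor 1/(1+y/m)^(m*t), PV):
  t = 1.0000: CF_t = 5.100000, DF = 0.919118, PV = 4.687500
  t = 2.0000: CF_t = 5.100000, DF = 0.844777, PV = 4.308364
  t = 3.0000: CF_t = 5.100000, DF = 0.776450, PV = 3.959893
  t = 4.0000: CF_t = 5.100000, DF = 0.713649, PV = 3.639608
  t = 5.0000: CF_t = 5.100000, DF = 0.655927, PV = 3.345228
  t = 6.0000: CF_t = 5.100000, DF = 0.602874, PV = 3.074658
  t = 7.0000: CF_t = 5.100000, DF = 0.554112, PV = 2.825972
  t = 8.0000: CF_t = 5.100000, DF = 0.509294, PV = 2.597401
  t = 9.0000: CF_t = 5.100000, DF = 0.468101, PV = 2.387317
  t = 10.0000: CF_t = 105.100000, DF = 0.430240, PV = 45.218251
Price P = sum_t PV_t = 76.044193
Convexity numerator sum_t t*(t + 1/m) * CF_t / (1+y/m)^(m*t + 2):
  t = 1.0000: term = 7.919787
  t = 2.0000: term = 21.837647
  t = 3.0000: term = 40.142734
  t = 4.0000: term = 61.493158
  t = 5.0000: term = 84.779171
  t = 6.0000: term = 109.090844
  t = 7.0000: term = 133.689760
  t = 8.0000: term = 157.984223
  t = 9.0000: term = 181.507609
  t = 10.0000: term = 4201.928487
Convexity = (1/P) * sum = 5000.373421 / 76.044193 = 65.756151

Answer: Convexity = 65.7562


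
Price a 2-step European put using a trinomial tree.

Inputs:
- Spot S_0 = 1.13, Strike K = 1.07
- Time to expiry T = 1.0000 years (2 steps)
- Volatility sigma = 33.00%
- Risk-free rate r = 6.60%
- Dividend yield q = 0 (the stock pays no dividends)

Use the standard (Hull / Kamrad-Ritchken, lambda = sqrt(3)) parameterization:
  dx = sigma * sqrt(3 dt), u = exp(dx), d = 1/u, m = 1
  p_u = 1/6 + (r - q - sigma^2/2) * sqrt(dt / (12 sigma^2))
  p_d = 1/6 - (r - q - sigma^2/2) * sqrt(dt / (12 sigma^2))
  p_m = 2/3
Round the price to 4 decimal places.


dt = T/N = 0.500000; dx = sigma*sqrt(3*dt) = 0.404166
u = exp(dx) = 1.498052; d = 1/u = 0.667533
p_u = 0.173811, p_m = 0.666667, p_d = 0.159522
Discount per step: exp(-r*dt) = 0.967539
Stock lattice S(k, j) with j the centered position index:
  k=0: S(0,+0) = 1.1300
  k=1: S(1,-1) = 0.7543; S(1,+0) = 1.1300; S(1,+1) = 1.6928
  k=2: S(2,-2) = 0.5035; S(2,-1) = 0.7543; S(2,+0) = 1.1300; S(2,+1) = 1.6928; S(2,+2) = 2.5359
Terminal payoffs V(N, j) = max(K - S_T, 0):
  V(2,-2) = 0.566471; V(2,-1) = 0.315687; V(2,+0) = 0.000000; V(2,+1) = 0.000000; V(2,+2) = 0.000000
Backward induction: V(k, j) = exp(-r*dt) * [p_u * V(k+1, j+1) + p_m * V(k+1, j) + p_d * V(k+1, j-1)]
  V(1,-1) = exp(-r*dt) * [p_u*0.000000 + p_m*0.315687 + p_d*0.566471] = 0.291058
  V(1,+0) = exp(-r*dt) * [p_u*0.000000 + p_m*0.000000 + p_d*0.315687] = 0.048724
  V(1,+1) = exp(-r*dt) * [p_u*0.000000 + p_m*0.000000 + p_d*0.000000] = 0.000000
  V(0,+0) = exp(-r*dt) * [p_u*0.000000 + p_m*0.048724 + p_d*0.291058] = 0.076352

Answer: Price = V(0,0) = 0.0764


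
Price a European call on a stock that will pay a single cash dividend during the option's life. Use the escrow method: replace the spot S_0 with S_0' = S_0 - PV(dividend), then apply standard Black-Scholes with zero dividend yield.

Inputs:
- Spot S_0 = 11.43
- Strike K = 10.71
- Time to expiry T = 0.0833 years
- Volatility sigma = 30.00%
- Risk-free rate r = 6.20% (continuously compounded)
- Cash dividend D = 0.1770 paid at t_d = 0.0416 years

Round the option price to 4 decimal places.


Answer: Price = 0.7505

Derivation:
PV(D) = D * exp(-r * t_d) = 0.1770 * 0.99742412 = 0.17654407
S_0' = S_0 - PV(D) = 11.4300 - 0.17654407 = 11.25345593
d1 = (ln(S_0'/K) + (r + sigma^2/2)*T) / (sigma*sqrt(T)) = 0.67460119
d2 = d1 - sigma*sqrt(T) = 0.58801597
exp(-rT) = 0.99484871
N(d1) = 0.75003541; N(d2) = 0.72173921
C = S_0' * N(d1) - K * exp(-rT) * N(d2) = 11.25345593 * 0.75003541 - 10.7100 * 0.99484871 * 0.72173921 = 0.7505


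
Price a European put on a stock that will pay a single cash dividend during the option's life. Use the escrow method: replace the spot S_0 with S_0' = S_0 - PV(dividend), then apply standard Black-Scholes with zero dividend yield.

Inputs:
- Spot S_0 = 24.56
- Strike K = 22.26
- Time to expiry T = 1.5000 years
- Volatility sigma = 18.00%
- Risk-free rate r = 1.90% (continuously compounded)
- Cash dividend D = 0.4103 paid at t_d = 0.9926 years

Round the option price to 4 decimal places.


PV(D) = D * exp(-r * t_d) = 0.4103 * 0.98131733 = 0.40263450
S_0' = S_0 - PV(D) = 24.5600 - 0.40263450 = 24.15736550
d1 = (ln(S_0'/K) + (r + sigma^2/2)*T) / (sigma*sqrt(T)) = 0.61054882
d2 = d1 - sigma*sqrt(T) = 0.39009475
exp(-rT) = 0.97190229
N(-d1) = 0.27074916; N(-d2) = 0.34823324
P = K * exp(-rT) * N(-d2) - S_0' * N(-d1) = 22.2600 * 0.97190229 * 0.34823324 - 24.15736550 * 0.27074916 = 0.9933

Answer: Price = 0.9933


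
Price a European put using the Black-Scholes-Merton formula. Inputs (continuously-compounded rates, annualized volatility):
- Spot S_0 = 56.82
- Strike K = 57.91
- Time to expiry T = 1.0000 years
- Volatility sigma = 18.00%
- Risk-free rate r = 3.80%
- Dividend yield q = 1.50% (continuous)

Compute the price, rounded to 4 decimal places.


Answer: Price = 3.8954

Derivation:
d1 = (ln(S/K) + (r - q + 0.5*sigma^2) * T) / (sigma * sqrt(T)) = 0.11221275
d2 = d1 - sigma * sqrt(T) = -0.06778725
exp(-rT) = 0.96271294; exp(-qT) = 0.98511194
P = K * exp(-rT) * N(-d2) - S_0 * exp(-qT) * N(-d1)
N(-d1) = 0.45532736; N(-d2) = 0.52702250
P = 57.9100 * 0.96271294 * 0.52702250 - 56.8200 * 0.98511194 * 0.45532736 = 3.8954


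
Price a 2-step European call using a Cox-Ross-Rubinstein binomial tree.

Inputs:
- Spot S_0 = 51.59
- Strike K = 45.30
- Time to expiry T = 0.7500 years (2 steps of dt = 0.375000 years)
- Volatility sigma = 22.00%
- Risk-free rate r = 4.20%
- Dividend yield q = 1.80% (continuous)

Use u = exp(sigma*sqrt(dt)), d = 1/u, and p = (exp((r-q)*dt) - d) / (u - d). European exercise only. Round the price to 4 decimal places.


Answer: Price = V(0,0) = 8.4321

Derivation:
dt = T/N = 0.375000
u = exp(sigma*sqrt(dt)) = 1.144219; d = 1/u = 0.873959
p = (exp((r-q)*dt) - d) / (u - d) = 0.499822
Discount per step: exp(-r*dt) = 0.984373
Stock lattice S(k, i) with i counting down-moves:
  k=0: S(0,0) = 51.5900
  k=1: S(1,0) = 59.0302; S(1,1) = 45.0875
  k=2: S(2,0) = 67.5435; S(2,1) = 51.5900; S(2,2) = 39.4047
Terminal payoffs V(N, i) = max(S_T - K, 0):
  V(2,0) = 22.243493; V(2,1) = 6.290000; V(2,2) = 0.000000
Backward induction: V(k, i) = exp(-r*dt) * [p * V(k+1, i) + (1-p) * V(k+1, i+1)].
  V(1,0) = exp(-r*dt) * [p*22.243493 + (1-p)*6.290000] = 14.041010
  V(1,1) = exp(-r*dt) * [p*6.290000 + (1-p)*0.000000] = 3.094752
  V(0,0) = exp(-r*dt) * [p*14.041010 + (1-p)*3.094752] = 8.432076


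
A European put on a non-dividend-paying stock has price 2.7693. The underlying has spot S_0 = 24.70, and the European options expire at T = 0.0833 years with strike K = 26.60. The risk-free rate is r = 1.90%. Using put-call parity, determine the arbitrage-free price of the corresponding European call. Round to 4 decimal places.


Answer: Call price = 0.9114

Derivation:
Put-call parity: C - P = S_0 * exp(-qT) - K * exp(-rT).
S_0 * exp(-qT) = 24.7000 * 1.00000000 = 24.70000000
K * exp(-rT) = 26.6000 * 0.99841855 = 26.55793348
C = P + S*exp(-qT) - K*exp(-rT)
C = 2.7693 + 24.70000000 - 26.55793348 = 0.9114


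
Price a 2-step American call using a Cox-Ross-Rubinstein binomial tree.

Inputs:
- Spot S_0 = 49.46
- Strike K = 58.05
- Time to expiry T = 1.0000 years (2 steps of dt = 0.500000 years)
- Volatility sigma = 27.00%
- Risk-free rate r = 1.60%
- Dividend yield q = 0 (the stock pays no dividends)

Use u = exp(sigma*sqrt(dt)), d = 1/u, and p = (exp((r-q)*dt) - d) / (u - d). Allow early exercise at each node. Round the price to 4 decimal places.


dt = T/N = 0.500000
u = exp(sigma*sqrt(dt)) = 1.210361; d = 1/u = 0.826200
p = (exp((r-q)*dt) - d) / (u - d) = 0.473323
Discount per step: exp(-r*dt) = 0.992032
Stock lattice S(k, i) with i counting down-moves:
  k=0: S(0,0) = 49.4600
  k=1: S(1,0) = 59.8645; S(1,1) = 40.8638
  k=2: S(2,0) = 72.4576; S(2,1) = 49.4600; S(2,2) = 33.7617
Terminal payoffs V(N, i) = max(S_T - K, 0):
  V(2,0) = 14.407626; V(2,1) = 0.000000; V(2,2) = 0.000000
Backward induction: V(k, i) = exp(-r*dt) * [p * V(k+1, i) + (1-p) * V(k+1, i+1)]; then take max(V_cont, immediate exercise) for American.
  V(1,0) = exp(-r*dt) * [p*14.407626 + (1-p)*0.000000] = 6.765120; exercise = 1.814465; V(1,0) = max -> 6.765120
  V(1,1) = exp(-r*dt) * [p*0.000000 + (1-p)*0.000000] = 0.000000; exercise = 0.000000; V(1,1) = max -> 0.000000
  V(0,0) = exp(-r*dt) * [p*6.765120 + (1-p)*0.000000] = 3.176572; exercise = 0.000000; V(0,0) = max -> 3.176572

Answer: Price = V(0,0) = 3.1766


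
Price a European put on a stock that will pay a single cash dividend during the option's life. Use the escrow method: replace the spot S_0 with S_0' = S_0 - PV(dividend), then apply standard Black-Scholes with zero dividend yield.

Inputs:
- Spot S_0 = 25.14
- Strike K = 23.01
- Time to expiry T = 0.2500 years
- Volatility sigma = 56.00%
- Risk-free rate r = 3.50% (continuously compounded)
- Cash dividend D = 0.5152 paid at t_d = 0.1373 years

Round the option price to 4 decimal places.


Answer: Price = 1.8296

Derivation:
PV(D) = D * exp(-r * t_d) = 0.5152 * 0.99520603 = 0.51273015
S_0' = S_0 - PV(D) = 25.1400 - 0.51273015 = 24.62726985
d1 = (ln(S_0'/K) + (r + sigma^2/2)*T) / (sigma*sqrt(T)) = 0.41384091
d2 = d1 - sigma*sqrt(T) = 0.13384091
exp(-rT) = 0.99128817
N(-d1) = 0.33949531; N(-d2) = 0.44676419
P = K * exp(-rT) * N(-d2) - S_0' * N(-d1) = 23.0100 * 0.99128817 * 0.44676419 - 24.62726985 * 0.33949531 = 1.8296


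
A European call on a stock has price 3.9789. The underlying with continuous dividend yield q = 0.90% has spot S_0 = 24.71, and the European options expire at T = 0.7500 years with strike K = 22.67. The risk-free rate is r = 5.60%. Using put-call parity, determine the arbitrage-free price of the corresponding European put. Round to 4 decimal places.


Put-call parity: C - P = S_0 * exp(-qT) - K * exp(-rT).
S_0 * exp(-qT) = 24.7100 * 0.99327273 = 24.54376916
K * exp(-rT) = 22.6700 * 0.95886978 = 21.73757793
P = C - S*exp(-qT) + K*exp(-rT)
P = 3.9789 - 24.54376916 + 21.73757793 = 1.1727

Answer: Put price = 1.1727


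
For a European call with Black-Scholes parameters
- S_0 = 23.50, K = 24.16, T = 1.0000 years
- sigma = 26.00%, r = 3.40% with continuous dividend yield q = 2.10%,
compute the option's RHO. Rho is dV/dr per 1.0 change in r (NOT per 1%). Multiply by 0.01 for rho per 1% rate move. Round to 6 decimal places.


d1 = 0.0734694157; d2 = -0.1865305843
phi(d1) = 0.3978670357; exp(-qT) = 0.9792189646; exp(-rT) = 0.9665715046
N(d2) = 0.4260143485
Rho = K*T*exp(-rT)*N(d2) = 24.1600 * 1.0000 * 0.9665715046 * 0.4260143485 = 9.948444

Answer: Rho = 9.948444


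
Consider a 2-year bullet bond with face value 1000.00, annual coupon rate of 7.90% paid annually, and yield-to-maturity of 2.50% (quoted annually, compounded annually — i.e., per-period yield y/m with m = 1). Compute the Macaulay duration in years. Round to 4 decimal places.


Coupon per period c = face * coupon_rate / m = 79.000000
Periods per year m = 1; per-period yield y/m = 0.025000
Number of cashflows N = 2
Cashflows (t years, CF_t, discount factor 1/(1+y/m)^(m*t), PV):
  t = 1.0000: CF_t = 79.000000, DF = 0.975610, PV = 77.073171
  t = 2.0000: CF_t = 1079.000000, DF = 0.951814, PV = 1027.007733
Price P = sum_t PV_t = 1104.080904
Macaulay numerator sum_t t * PV_t:
  t * PV_t at t = 1.0000: 77.073171
  t * PV_t at t = 2.0000: 2054.015467
Macaulay duration D = (sum_t t * PV_t) / P = 2131.088638 / 1104.080904 = 1.930192

Answer: Macaulay duration = 1.9302 years


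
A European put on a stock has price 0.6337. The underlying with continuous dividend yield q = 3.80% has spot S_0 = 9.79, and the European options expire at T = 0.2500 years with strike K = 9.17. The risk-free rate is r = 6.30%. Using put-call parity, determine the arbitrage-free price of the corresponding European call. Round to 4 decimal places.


Answer: Call price = 1.3044

Derivation:
Put-call parity: C - P = S_0 * exp(-qT) - K * exp(-rT).
S_0 * exp(-qT) = 9.7900 * 0.99054498 = 9.69743538
K * exp(-rT) = 9.1700 * 0.98437338 = 9.02670392
C = P + S*exp(-qT) - K*exp(-rT)
C = 0.6337 + 9.69743538 - 9.02670392 = 1.3044


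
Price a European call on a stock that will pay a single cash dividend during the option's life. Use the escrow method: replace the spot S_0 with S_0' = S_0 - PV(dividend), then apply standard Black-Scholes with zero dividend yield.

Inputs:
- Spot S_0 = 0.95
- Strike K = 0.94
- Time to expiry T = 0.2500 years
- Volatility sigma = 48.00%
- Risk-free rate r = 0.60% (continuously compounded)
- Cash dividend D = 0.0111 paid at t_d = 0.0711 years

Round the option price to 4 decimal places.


Answer: Price = 0.0898

Derivation:
PV(D) = D * exp(-r * t_d) = 0.0111 * 0.99957349 = 0.01109527
S_0' = S_0 - PV(D) = 0.9500 - 0.01109527 = 0.93890473
d1 = (ln(S_0'/K) + (r + sigma^2/2)*T) / (sigma*sqrt(T)) = 0.12139227
d2 = d1 - sigma*sqrt(T) = -0.11860773
exp(-rT) = 0.99850112
N(d1) = 0.54830983; N(d2) = 0.45279307
C = S_0' * N(d1) - K * exp(-rT) * N(d2) = 0.93890473 * 0.54830983 - 0.9400 * 0.99850112 * 0.45279307 = 0.0898


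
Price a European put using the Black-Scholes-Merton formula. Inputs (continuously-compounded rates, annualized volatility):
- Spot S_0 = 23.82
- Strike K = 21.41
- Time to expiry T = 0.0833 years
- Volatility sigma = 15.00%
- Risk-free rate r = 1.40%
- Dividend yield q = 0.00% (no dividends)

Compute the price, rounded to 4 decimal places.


d1 = (ln(S/K) + (r - q + 0.5*sigma^2) * T) / (sigma * sqrt(T)) = 2.51245625
d2 = d1 - sigma * sqrt(T) = 2.46916364
exp(-rT) = 0.99883448; exp(-qT) = 1.00000000
P = K * exp(-rT) * N(-d2) - S_0 * exp(-qT) * N(-d1)
N(-d1) = 0.00599470; N(-d2) = 0.00677146
P = 21.4100 * 0.99883448 * 0.00677146 - 23.8200 * 1.00000000 * 0.00599470 = 0.0020

Answer: Price = 0.0020


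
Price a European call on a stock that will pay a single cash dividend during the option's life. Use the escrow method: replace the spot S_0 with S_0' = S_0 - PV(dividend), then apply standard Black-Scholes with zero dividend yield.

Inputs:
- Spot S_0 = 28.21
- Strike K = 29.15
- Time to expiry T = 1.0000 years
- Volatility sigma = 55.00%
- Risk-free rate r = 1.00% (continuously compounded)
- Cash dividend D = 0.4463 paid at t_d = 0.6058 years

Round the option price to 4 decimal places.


Answer: Price = 5.6030

Derivation:
PV(D) = D * exp(-r * t_d) = 0.4463 * 0.99396031 = 0.44360449
S_0' = S_0 - PV(D) = 28.2100 - 0.44360449 = 27.76639551
d1 = (ln(S_0'/K) + (r + sigma^2/2)*T) / (sigma*sqrt(T)) = 0.20476651
d2 = d1 - sigma*sqrt(T) = -0.34523349
exp(-rT) = 0.99004983
N(d1) = 0.58112272; N(d2) = 0.36495942
C = S_0' * N(d1) - K * exp(-rT) * N(d2) = 27.76639551 * 0.58112272 - 29.1500 * 0.99004983 * 0.36495942 = 5.6030


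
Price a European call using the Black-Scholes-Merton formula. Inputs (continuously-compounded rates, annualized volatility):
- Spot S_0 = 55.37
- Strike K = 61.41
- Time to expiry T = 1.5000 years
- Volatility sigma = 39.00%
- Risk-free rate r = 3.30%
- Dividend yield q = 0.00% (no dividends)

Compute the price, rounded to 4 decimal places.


d1 = (ln(S/K) + (r - q + 0.5*sigma^2) * T) / (sigma * sqrt(T)) = 0.12569911
d2 = d1 - sigma * sqrt(T) = -0.35195139
exp(-rT) = 0.95170516; exp(-qT) = 1.00000000
C = S_0 * exp(-qT) * N(d1) - K * exp(-rT) * N(d2)
N(d1) = 0.55001495; N(d2) = 0.36243736
C = 55.3700 * 1.00000000 * 0.55001495 - 61.4100 * 0.95170516 * 0.36243736 = 9.2720

Answer: Price = 9.2720


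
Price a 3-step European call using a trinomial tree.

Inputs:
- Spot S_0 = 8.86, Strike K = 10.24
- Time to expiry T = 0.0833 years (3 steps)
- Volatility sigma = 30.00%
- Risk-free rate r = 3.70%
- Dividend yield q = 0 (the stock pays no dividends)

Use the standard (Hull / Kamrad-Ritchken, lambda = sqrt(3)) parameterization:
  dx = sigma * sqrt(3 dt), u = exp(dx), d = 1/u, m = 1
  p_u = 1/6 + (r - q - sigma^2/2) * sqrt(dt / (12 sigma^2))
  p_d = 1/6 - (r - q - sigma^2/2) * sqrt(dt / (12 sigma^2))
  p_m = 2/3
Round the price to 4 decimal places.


dt = T/N = 0.027767; dx = sigma*sqrt(3*dt) = 0.086585
u = exp(dx) = 1.090444; d = 1/u = 0.917057
p_u = 0.165384, p_m = 0.666667, p_d = 0.167949
Discount per step: exp(-r*dt) = 0.998973
Stock lattice S(k, j) with j the centered position index:
  k=0: S(0,+0) = 8.8600
  k=1: S(1,-1) = 8.1251; S(1,+0) = 8.8600; S(1,+1) = 9.6613
  k=2: S(2,-2) = 7.4512; S(2,-1) = 8.1251; S(2,+0) = 8.8600; S(2,+1) = 9.6613; S(2,+2) = 10.5351
  k=3: S(3,-3) = 6.8332; S(3,-2) = 7.4512; S(3,-1) = 8.1251; S(3,+0) = 8.8600; S(3,+1) = 9.6613; S(3,+2) = 10.5351; S(3,+3) = 11.4880
Terminal payoffs V(N, j) = max(S_T - K, 0):
  V(3,-3) = 0.000000; V(3,-2) = 0.000000; V(3,-1) = 0.000000; V(3,+0) = 0.000000; V(3,+1) = 0.000000; V(3,+2) = 0.295149; V(3,+3) = 1.247993
Backward induction: V(k, j) = exp(-r*dt) * [p_u * V(k+1, j+1) + p_m * V(k+1, j) + p_d * V(k+1, j-1)]
  V(2,-2) = exp(-r*dt) * [p_u*0.000000 + p_m*0.000000 + p_d*0.000000] = 0.000000
  V(2,-1) = exp(-r*dt) * [p_u*0.000000 + p_m*0.000000 + p_d*0.000000] = 0.000000
  V(2,+0) = exp(-r*dt) * [p_u*0.000000 + p_m*0.000000 + p_d*0.000000] = 0.000000
  V(2,+1) = exp(-r*dt) * [p_u*0.295149 + p_m*0.000000 + p_d*0.000000] = 0.048763
  V(2,+2) = exp(-r*dt) * [p_u*1.247993 + p_m*0.295149 + p_d*0.000000] = 0.402750
  V(1,-1) = exp(-r*dt) * [p_u*0.000000 + p_m*0.000000 + p_d*0.000000] = 0.000000
  V(1,+0) = exp(-r*dt) * [p_u*0.048763 + p_m*0.000000 + p_d*0.000000] = 0.008056
  V(1,+1) = exp(-r*dt) * [p_u*0.402750 + p_m*0.048763 + p_d*0.000000] = 0.099015
  V(0,+0) = exp(-r*dt) * [p_u*0.099015 + p_m*0.008056 + p_d*0.000000] = 0.021724

Answer: Price = V(0,0) = 0.0217


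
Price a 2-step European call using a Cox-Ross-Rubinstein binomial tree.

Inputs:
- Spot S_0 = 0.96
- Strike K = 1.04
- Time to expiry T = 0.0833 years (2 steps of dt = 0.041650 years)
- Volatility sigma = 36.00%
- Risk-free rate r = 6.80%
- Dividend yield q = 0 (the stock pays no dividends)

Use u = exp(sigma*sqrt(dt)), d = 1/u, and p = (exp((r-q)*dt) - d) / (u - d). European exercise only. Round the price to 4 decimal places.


dt = T/N = 0.041650
u = exp(sigma*sqrt(dt)) = 1.076236; d = 1/u = 0.929164
p = (exp((r-q)*dt) - d) / (u - d) = 0.500925
Discount per step: exp(-r*dt) = 0.997172
Stock lattice S(k, i) with i counting down-moves:
  k=0: S(0,0) = 0.9600
  k=1: S(1,0) = 1.0332; S(1,1) = 0.8920
  k=2: S(2,0) = 1.1120; S(2,1) = 0.9600; S(2,2) = 0.8288
Terminal payoffs V(N, i) = max(S_T - K, 0):
  V(2,0) = 0.071953; V(2,1) = 0.000000; V(2,2) = 0.000000
Backward induction: V(k, i) = exp(-r*dt) * [p * V(k+1, i) + (1-p) * V(k+1, i+1)].
  V(1,0) = exp(-r*dt) * [p*0.071953 + (1-p)*0.000000] = 0.035941
  V(1,1) = exp(-r*dt) * [p*0.000000 + (1-p)*0.000000] = 0.000000
  V(0,0) = exp(-r*dt) * [p*0.035941 + (1-p)*0.000000] = 0.017953

Answer: Price = V(0,0) = 0.0180
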